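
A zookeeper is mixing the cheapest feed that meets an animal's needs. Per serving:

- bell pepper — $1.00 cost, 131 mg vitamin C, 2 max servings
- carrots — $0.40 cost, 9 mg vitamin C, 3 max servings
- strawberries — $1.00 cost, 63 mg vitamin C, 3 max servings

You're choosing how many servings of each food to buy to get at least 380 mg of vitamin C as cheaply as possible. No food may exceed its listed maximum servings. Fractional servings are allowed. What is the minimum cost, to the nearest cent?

$3.87

Cost per mg of vitamin C: bell pepper $0.0076, strawberries $0.0159, carrots $0.0444.
Take 2 servings of bell pepper: +262.0 mg vitamin C for $2.00 (total $2.00, still need 118.0 mg).
Take 1.873 servings of strawberries: +118.0 mg vitamin C for $1.87 (total $3.87, still need 0.0 mg).
Filling from the cheapest source first is optimal under one linear minimum: $3.87.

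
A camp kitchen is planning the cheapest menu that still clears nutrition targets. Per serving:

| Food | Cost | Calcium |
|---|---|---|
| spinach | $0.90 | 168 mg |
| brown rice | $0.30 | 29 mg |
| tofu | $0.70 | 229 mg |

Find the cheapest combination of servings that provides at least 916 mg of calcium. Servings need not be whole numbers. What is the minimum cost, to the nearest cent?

Cost per mg of calcium: tofu $0.0031, spinach $0.0054, brown rice $0.0103.
With no serving limits, use only tofu: 916 mg / 229 mg = 4 servings × $0.70 = $2.80.

$2.80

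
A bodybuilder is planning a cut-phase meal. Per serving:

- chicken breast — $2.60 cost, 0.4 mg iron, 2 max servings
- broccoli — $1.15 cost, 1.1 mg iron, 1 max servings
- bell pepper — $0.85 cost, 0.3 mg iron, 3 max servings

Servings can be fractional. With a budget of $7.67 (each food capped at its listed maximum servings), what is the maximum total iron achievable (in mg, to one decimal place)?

2.6 mg

Iron per dollar: broccoli 0.9565, bell pepper 0.3529, chicken breast 0.1538.
Take 1 serving of broccoli: spends $1.15, +1.1 mg iron (running total 1.1 mg).
Take 3 servings of bell pepper: spends $2.55, +0.9 mg iron (running total 2.0 mg).
Take 1.527 servings of chicken breast: spends $3.97, +0.6 mg iron (running total 2.6 mg).
Greedy by best ratio exhausts the cost allowance optimally: 2.6 mg.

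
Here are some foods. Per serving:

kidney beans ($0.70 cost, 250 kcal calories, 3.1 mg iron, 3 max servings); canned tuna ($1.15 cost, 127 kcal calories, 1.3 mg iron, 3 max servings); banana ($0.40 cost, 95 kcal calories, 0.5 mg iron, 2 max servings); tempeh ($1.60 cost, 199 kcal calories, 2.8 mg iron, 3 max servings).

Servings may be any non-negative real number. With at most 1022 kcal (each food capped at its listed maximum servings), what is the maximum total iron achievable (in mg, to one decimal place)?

Iron per kcal: tempeh 0.01407, kidney beans 0.0124, canned tuna 0.01024, banana 0.005263.
Take 3 servings of tempeh: uses 597 kcal, +8.4 mg iron (running total 8.4 mg).
Take 1.7 servings of kidney beans: uses 425 kcal, +5.3 mg iron (running total 13.7 mg).
Greedy by best ratio exhausts the calories allowance optimally: 13.7 mg.

13.7 mg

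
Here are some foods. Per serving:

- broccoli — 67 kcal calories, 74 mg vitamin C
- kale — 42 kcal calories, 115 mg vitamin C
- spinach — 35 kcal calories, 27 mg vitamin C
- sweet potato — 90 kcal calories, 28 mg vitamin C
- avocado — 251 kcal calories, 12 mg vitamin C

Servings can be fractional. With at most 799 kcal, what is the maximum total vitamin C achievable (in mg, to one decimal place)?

Vitamin C per kcal: kale 2.738, broccoli 1.104, spinach 0.7714, sweet potato 0.3111, avocado 0.04781.
With no serving limits, spend the whole calories allowance on kale: 799 kcal / 42 kcal × 115 mg = 2187.7 mg.

2187.7 mg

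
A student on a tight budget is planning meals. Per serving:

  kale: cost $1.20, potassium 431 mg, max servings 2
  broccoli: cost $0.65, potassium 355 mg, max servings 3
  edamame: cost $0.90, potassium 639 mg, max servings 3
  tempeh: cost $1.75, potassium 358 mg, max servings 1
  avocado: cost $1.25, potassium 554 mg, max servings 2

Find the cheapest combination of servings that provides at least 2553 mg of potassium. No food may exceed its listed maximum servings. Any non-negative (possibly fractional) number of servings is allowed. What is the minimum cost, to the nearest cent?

$3.86

Cost per mg of potassium: edamame $0.0014, broccoli $0.0018, avocado $0.0023, kale $0.0028, tempeh $0.0049.
Take 3 servings of edamame: +1917.0 mg potassium for $2.70 (total $2.70, still need 636.0 mg).
Take 1.792 servings of broccoli: +636.0 mg potassium for $1.16 (total $3.86, still need 0.0 mg).
Filling from the cheapest source first is optimal under one linear minimum: $3.86.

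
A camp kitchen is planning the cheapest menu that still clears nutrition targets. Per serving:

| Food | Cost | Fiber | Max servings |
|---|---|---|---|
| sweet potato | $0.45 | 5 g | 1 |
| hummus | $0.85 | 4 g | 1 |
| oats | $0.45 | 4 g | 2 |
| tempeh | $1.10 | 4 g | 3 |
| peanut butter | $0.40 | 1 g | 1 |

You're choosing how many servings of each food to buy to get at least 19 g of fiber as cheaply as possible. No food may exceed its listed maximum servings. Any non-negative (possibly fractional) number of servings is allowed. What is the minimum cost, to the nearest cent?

$2.75

Cost per g of fiber: sweet potato $0.0900, oats $0.1125, hummus $0.2125, tempeh $0.2750, peanut butter $0.4000.
Take 1 serving of sweet potato: +5.0 g fiber for $0.45 (total $0.45, still need 14.0 g).
Take 2 servings of oats: +8.0 g fiber for $0.90 (total $1.35, still need 6.0 g).
Take 1 serving of hummus: +4.0 g fiber for $0.85 (total $2.20, still need 2.0 g).
Take 0.5 servings of tempeh: +2.0 g fiber for $0.55 (total $2.75, still need 0.0 g).
Greedy by cheapest-per-g is optimal for a single linear constraint, so the minimum cost is $2.75.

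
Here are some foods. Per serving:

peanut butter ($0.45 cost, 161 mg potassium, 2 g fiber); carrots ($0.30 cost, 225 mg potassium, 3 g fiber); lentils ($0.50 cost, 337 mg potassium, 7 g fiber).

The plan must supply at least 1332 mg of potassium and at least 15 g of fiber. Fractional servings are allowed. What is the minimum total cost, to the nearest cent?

$1.78

Check every corner: each single food scaled to meet both minima, and each pair solved so both constraints bind.
peanut butter only: max(1332/161, 15/2) = 8.273 servings → $3.72.
carrots only: max(1332/225, 15/3) = 5.92 servings → $1.78.
lentils only: max(1332/337, 15/7) = 3.953 servings → $1.98.
peanut butter + carrots with both targets exact would need a negative amount; discard.
peanut butter + lentils with both targets exact would need a negative amount; discard.
carrots + lentils with both targets exact would need a negative amount; discard.
Cheapest feasible corner: $1.78.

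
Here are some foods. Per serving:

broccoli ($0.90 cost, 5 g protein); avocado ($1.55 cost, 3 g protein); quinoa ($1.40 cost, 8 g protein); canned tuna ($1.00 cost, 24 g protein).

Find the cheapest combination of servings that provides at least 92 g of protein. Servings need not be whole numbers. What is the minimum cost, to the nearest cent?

Cost per g of protein: canned tuna $0.0417, quinoa $0.1750, broccoli $0.1800, avocado $0.5167.
With no serving limits, use only canned tuna: 92 g / 24 g = 3.833 servings × $1.00 = $3.83.

$3.83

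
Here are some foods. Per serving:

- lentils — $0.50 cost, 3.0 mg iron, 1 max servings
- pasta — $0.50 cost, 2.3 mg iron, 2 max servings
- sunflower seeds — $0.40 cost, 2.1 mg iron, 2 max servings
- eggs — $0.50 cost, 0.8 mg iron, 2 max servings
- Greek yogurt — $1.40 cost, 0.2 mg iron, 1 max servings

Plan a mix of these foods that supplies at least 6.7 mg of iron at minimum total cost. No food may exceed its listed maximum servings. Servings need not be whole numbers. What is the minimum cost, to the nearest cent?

Cost per mg of iron: lentils $0.1667, sunflower seeds $0.1905, pasta $0.2174, eggs $0.6250, Greek yogurt $7.0000.
Take 1 serving of lentils: +3.0 mg iron for $0.50 (total $0.50, still need 3.7 mg).
Take 1.762 servings of sunflower seeds: +3.7 mg iron for $0.70 (total $1.20, still need 0.0 mg).
Greedy by cheapest-per-mg is optimal for a single linear constraint, so the minimum cost is $1.20.

$1.20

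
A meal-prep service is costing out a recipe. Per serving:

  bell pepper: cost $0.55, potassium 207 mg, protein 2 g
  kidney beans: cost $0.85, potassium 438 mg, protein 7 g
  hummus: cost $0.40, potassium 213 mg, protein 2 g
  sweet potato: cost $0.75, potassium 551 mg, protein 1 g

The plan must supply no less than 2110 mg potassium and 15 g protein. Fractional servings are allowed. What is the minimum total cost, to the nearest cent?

$3.33

A basic optimal solution has at most two foods positive. Try each food alone and each pair with both targets met exactly.
bell pepper only: max(2110/207, 15/2) = 10.19 servings → $5.61.
kidney beans only: max(2110/438, 15/7) = 4.817 servings → $4.09.
hummus only: max(2110/213, 15/2) = 9.906 servings → $3.96.
sweet potato only: max(2110/551, 15/1) = 15 servings → $11.25.
bell pepper + kidney beans with both targets exact would need a negative amount; discard.
bell pepper + hummus: the both-tight solution has a negative serving — not a feasible corner.
bell pepper + sweet potato with both tight: 6.877 servings and 1.246 servings → $4.72.
kidney beans + hummus: intersection lies outside the first quadrant.
kidney beans + sweet potato with both tight: 1.8 servings and 2.398 servings → $3.33.
hummus + sweet potato with both tight: 6.924 servings and 1.153 servings → $3.63.
Cheapest feasible corner: $3.33.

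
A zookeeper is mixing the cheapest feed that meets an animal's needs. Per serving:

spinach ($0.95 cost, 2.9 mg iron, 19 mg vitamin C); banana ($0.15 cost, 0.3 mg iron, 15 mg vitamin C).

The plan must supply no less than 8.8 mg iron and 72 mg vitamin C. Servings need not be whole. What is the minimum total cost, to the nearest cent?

Minimising a linear cost over {iron ≥ 8.8, vitamin C ≥ 72, servings ≥ 0} — the optimum is at a vertex, using one or two foods.
spinach only: max(8.8/2.9, 72/19) = 3.789 servings → $3.60.
banana only: max(8.8/0.3, 72/15) = 29.33 servings → $4.40.
spinach + banana with both tight: 2.921 servings and 1.101 servings → $2.94.
Cheapest feasible corner: $2.94.

$2.94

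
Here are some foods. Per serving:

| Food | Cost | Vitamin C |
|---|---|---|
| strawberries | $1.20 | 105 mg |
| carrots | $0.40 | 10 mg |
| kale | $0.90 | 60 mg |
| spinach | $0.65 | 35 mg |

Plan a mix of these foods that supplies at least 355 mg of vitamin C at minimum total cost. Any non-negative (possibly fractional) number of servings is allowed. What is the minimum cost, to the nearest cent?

$4.06

Cost per mg of vitamin C: strawberries $0.0114, kale $0.0150, spinach $0.0186, carrots $0.0400.
With no serving limits, use only strawberries: 355 mg / 105 mg = 3.381 servings × $1.20 = $4.06.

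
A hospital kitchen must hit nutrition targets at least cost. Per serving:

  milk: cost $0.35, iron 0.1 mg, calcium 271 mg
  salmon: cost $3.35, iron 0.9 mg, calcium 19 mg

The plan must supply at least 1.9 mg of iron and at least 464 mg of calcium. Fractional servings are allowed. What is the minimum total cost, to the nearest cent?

$6.65

For a min-cost LP with two ≥-constraints, a basic feasible solution has at most two positive variables.
milk only: max(1.9/0.1, 464/271) = 19 servings → $6.65.
salmon only: max(1.9/0.9, 464/19) = 24.42 servings → $81.81.
milk + salmon with both tight: 1.576 servings and 1.936 servings → $7.04.
So the least-cost plan costs $6.65.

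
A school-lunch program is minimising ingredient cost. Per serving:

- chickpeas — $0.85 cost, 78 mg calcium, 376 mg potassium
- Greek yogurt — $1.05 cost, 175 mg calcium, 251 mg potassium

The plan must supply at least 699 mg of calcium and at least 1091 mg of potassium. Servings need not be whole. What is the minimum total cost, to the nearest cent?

Minimising a linear cost over {calcium ≥ 699, potassium ≥ 1091, servings ≥ 0} — the optimum is at a vertex, using one or two foods.
chickpeas only: max(699/78, 1091/376) = 8.962 servings → $7.62.
Greek yogurt only: max(699/175, 1091/251) = 4.347 servings → $4.56.
chickpeas + Greek yogurt with both tight: 0.3348 servings and 3.845 servings → $4.32.
The minimum over all feasible corners is $4.32.

$4.32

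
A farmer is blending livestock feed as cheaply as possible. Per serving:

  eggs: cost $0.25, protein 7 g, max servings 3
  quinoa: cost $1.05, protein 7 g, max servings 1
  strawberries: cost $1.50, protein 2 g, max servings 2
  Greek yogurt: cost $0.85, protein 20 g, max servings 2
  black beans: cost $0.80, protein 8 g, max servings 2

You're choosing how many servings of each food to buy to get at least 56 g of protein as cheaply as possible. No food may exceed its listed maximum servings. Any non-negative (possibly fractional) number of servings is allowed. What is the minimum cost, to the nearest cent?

Cost per g of protein: eggs $0.0357, Greek yogurt $0.0425, black beans $0.1000, quinoa $0.1500, strawberries $0.7500.
Take 3 servings of eggs: +21.0 g protein for $0.75 (total $0.75, still need 35.0 g).
Take 1.75 servings of Greek yogurt: +35.0 g protein for $1.49 (total $2.24, still need 0.0 g).
Greedy by cheapest-per-g is optimal for a single linear constraint, so the minimum cost is $2.24.

$2.24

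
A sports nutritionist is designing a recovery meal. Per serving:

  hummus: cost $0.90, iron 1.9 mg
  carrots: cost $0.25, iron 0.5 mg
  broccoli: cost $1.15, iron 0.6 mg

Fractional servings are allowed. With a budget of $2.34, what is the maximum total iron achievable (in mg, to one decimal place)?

4.9 mg

Iron per dollar: hummus 2.111, carrots 2, broccoli 0.5217.
With no serving limits, spend the whole cost allowance on hummus: $2.34 / $0.90 × 1.9 mg = 4.9 mg.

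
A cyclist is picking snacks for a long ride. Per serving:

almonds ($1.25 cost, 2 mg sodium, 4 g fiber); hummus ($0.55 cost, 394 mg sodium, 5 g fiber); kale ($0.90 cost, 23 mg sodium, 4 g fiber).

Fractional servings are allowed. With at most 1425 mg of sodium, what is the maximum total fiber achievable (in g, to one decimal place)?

Fiber per mg sodium: almonds 2, kale 0.1739, hummus 0.01269.
With no serving limits, spend the whole sodium allowance on almonds: 1425 mg / 2 mg × 4 g = 2850.0 g.

2850.0 g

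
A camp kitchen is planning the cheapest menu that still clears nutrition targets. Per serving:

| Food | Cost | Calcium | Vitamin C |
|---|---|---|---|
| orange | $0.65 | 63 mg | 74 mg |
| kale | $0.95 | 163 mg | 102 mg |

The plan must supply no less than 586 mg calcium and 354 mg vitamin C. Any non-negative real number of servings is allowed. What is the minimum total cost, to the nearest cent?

With two linear requirements the optimum uses one or two foods; enumerate the corners.
orange only: max(586/63, 354/74) = 9.302 servings → $6.05.
kale only: max(586/163, 354/102) = 3.595 servings → $3.42.
orange + kale: intersection lies outside the first quadrant.
So the least-cost plan costs $3.42.

$3.42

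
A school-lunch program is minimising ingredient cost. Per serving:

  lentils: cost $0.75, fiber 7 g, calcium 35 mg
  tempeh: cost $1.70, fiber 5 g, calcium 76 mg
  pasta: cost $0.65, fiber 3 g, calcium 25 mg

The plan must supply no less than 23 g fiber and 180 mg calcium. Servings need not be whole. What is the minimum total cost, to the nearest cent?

An LP optimum is at a vertex; with two nutrient constraints at most two foods are used. Check each candidate.
lentils only: max(23/7, 180/35) = 5.143 servings → $3.86.
tempeh only: max(23/5, 180/76) = 4.6 servings → $7.82.
pasta only: max(23/3, 180/25) = 7.667 servings → $4.98.
lentils + tempeh with both tight: 2.375 servings and 1.275 servings → $3.95.
lentils + pasta with both tight: 0.5 servings and 6.5 servings → $4.60.
tempeh + pasta with both targets exact would need a negative amount; discard.
Cheapest feasible corner: $3.86.

$3.86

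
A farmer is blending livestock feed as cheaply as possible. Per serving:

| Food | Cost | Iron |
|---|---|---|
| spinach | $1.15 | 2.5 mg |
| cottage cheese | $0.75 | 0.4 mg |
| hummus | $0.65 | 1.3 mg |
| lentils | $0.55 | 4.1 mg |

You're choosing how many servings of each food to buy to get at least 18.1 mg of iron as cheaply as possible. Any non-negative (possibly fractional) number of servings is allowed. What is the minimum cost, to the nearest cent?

Cost per mg of iron: lentils $0.1341, spinach $0.4600, hummus $0.5000, cottage cheese $1.8750.
With no serving limits, use only lentils: 18.1 mg / 4.1 mg = 4.415 servings × $0.55 = $2.43.

$2.43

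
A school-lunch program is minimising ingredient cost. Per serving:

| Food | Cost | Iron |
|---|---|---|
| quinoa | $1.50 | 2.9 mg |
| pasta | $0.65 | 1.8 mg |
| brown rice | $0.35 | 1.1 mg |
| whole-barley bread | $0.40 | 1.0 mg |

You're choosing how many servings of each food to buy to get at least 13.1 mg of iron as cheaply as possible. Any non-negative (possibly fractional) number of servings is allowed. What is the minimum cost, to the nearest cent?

Cost per mg of iron: brown rice $0.3182, pasta $0.3611, whole-barley bread $0.4000, quinoa $0.5172.
With no serving limits, use only brown rice: 13.1 mg / 1.1 mg = 11.91 servings × $0.35 = $4.17.

$4.17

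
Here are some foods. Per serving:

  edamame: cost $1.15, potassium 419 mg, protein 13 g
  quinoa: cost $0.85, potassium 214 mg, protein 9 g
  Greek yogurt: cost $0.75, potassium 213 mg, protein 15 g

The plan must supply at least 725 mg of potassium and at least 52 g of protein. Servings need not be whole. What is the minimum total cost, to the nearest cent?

$2.60

Compare the cost at each extreme point of the feasible region.
edamame only: max(725/419, 52/13) = 4 servings → $4.60.
quinoa only: max(725/214, 52/9) = 5.778 servings → $4.91.
Greek yogurt only: max(725/213, 52/15) = 3.467 servings → $2.60.
edamame + quinoa with both targets exact would need a negative amount; discard.
edamame + Greek yogurt: the both-tight solution has a negative serving — not a feasible corner.
quinoa + Greek yogurt: the both-tight solution has a negative serving — not a feasible corner.
Cheapest feasible corner: $2.60.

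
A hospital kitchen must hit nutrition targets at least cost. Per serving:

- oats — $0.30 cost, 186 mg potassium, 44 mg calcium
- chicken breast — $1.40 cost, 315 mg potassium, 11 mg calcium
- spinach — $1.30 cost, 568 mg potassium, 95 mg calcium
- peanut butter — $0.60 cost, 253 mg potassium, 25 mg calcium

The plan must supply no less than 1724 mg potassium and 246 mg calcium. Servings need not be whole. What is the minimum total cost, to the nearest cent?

Compare the cost at each extreme point of the feasible region.
oats only: max(1724/186, 246/44) = 9.269 servings → $2.78.
chicken breast only: max(1724/315, 246/11) = 22.36 servings → $31.31.
spinach only: max(1724/568, 246/95) = 3.035 servings → $3.95.
peanut butter only: max(1724/253, 246/25) = 9.84 servings → $5.90.
oats + chicken breast with both tight: 4.954 servings and 2.548 servings → $5.05.
oats + spinach: intersection lies outside the first quadrant.
oats + peanut butter with both tight: 2.952 servings and 4.644 servings → $3.67.
chicken breast + spinach with both tight: 1.016 servings and 2.472 servings → $4.64.
chicken breast + peanut butter: the both-tight solution has a negative serving — not a feasible corner.
spinach + peanut butter with both tight: 1.946 servings and 2.446 servings → $4.00.
Cheapest feasible corner: $2.78.

$2.78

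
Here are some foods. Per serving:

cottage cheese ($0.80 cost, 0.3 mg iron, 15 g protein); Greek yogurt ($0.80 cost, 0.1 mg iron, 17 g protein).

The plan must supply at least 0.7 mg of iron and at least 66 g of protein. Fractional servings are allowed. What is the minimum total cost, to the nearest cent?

$3.24

For a min-cost LP with two ≥-constraints, a basic feasible solution has at most two positive variables.
cottage cheese only: max(0.7/0.3, 66/15) = 4.4 servings → $3.52.
Greek yogurt only: max(0.7/0.1, 66/17) = 7 servings → $5.60.
cottage cheese + Greek yogurt with both tight: 1.472 servings and 2.583 servings → $3.24.
The minimum over all feasible corners is $3.24.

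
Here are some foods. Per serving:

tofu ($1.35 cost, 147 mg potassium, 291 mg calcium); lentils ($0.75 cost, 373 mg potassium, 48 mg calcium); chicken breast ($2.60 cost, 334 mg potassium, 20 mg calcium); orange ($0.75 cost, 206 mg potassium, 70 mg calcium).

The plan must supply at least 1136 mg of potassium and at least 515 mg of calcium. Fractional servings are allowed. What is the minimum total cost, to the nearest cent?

$3.71

With two linear requirements the optimum uses one or two foods; enumerate the corners.
tofu only: max(1136/147, 515/291) = 7.728 servings → $10.43.
lentils only: max(1136/373, 515/48) = 10.73 servings → $8.05.
chicken breast only: max(1136/334, 515/20) = 25.75 servings → $66.95.
orange only: max(1136/206, 515/70) = 7.357 servings → $5.52.
tofu + lentils with both tight: 1.356 servings and 2.511 servings → $3.71.
tofu + chicken breast with both tight: 1.584 servings and 2.704 servings → $9.17.
tofu + orange with both tight: 0.5351 servings and 5.133 servings → $4.57.
lentils + chicken breast: the both-tight solution has a negative serving — not a feasible corner.
lentils + orange: intersection lies outside the first quadrant.
chicken breast + orange: the both-tight solution has a negative serving — not a feasible corner.
So the least-cost plan costs $3.71.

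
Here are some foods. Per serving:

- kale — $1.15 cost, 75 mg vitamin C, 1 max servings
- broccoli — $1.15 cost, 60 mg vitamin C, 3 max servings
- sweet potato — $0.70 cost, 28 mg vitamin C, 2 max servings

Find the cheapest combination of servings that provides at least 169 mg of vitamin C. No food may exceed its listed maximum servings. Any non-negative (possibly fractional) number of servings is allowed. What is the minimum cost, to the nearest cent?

$2.95

Cost per mg of vitamin C: kale $0.0153, broccoli $0.0192, sweet potato $0.0250.
Take 1 serving of kale: +75.0 mg vitamin C for $1.15 (total $1.15, still need 94.0 mg).
Take 1.567 servings of broccoli: +94.0 mg vitamin C for $1.80 (total $2.95, still need 0.0 mg).
Greedy by cheapest-per-mg is optimal for a single linear constraint, so the minimum cost is $2.95.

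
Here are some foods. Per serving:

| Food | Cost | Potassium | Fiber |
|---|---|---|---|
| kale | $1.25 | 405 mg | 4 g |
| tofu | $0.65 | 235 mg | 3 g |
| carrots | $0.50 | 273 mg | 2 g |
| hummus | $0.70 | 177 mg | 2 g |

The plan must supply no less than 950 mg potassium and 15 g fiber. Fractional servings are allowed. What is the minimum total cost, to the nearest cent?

$3.25

Two binding constraints pin down two serving amounts, so the optimal mix uses at most two foods. The candidates are each food alone (scaled to the tighter of potassium/fiber) and each pair with both constraints tight.
kale only: max(950/405, 15/4) = 3.75 servings → $4.69.
tofu only: max(950/235, 15/3) = 5 servings → $3.25.
carrots only: max(950/273, 15/2) = 7.5 servings → $3.75.
hummus only: max(950/177, 15/2) = 7.5 servings → $5.25.
kale + tofu: the both-tight solution has a negative serving — not a feasible corner.
kale + carrots: intersection lies outside the first quadrant.
kale + hummus: intersection lies outside the first quadrant.
tofu + carrots: the both-tight solution has a negative serving — not a feasible corner.
tofu + hummus: the both-tight solution has a negative serving — not a feasible corner.
carrots + hummus with both targets exact would need a negative amount; discard.
The minimum over all feasible corners is $3.25.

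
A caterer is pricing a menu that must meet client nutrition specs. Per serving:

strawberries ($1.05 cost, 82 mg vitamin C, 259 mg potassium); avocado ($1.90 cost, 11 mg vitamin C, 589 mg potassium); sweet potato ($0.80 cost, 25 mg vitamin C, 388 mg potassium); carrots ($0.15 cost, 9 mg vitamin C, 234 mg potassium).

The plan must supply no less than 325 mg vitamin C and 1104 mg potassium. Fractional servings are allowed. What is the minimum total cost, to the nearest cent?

$4.17

The cheapest plan sits at a corner of the feasible region — with two constraints it uses at most two foods.
strawberries only: max(325/82, 1104/259) = 4.263 servings → $4.48.
avocado only: max(325/11, 1104/589) = 29.55 servings → $56.14.
sweet potato only: max(325/25, 1104/388) = 13 servings → $10.40.
carrots only: max(325/9, 1104/234) = 36.11 servings → $5.42.
strawberries + avocado with both tight: 3.945 servings and 0.1398 servings → $4.41.
strawberries + sweet potato with both tight: 3.887 servings and 0.2507 servings → $4.28.
strawberries + carrots with both tight: 3.922 servings and 0.3769 servings → $4.17.
avocado + sweet potato: intersection lies outside the first quadrant.
avocado + carrots: the both-tight solution has a negative serving — not a feasible corner.
sweet potato + carrots with both targets exact would need a negative amount; discard.
So the least-cost plan costs $4.17.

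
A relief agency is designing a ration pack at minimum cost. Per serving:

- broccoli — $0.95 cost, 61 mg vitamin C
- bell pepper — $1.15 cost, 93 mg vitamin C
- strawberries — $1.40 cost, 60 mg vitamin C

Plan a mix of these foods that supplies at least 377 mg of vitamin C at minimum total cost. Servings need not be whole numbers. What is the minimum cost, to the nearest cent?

Cost per mg of vitamin C: bell pepper $0.0124, broccoli $0.0156, strawberries $0.0233.
With no serving limits, use only bell pepper: 377 mg / 93 mg = 4.054 servings × $1.15 = $4.66.

$4.66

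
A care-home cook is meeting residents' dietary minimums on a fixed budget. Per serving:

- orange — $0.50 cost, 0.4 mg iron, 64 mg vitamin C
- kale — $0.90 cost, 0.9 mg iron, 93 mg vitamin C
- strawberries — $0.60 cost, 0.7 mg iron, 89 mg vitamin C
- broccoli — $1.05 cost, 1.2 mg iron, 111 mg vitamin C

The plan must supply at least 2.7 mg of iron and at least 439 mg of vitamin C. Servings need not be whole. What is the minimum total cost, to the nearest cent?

Two binding constraints pin down two serving amounts, so the optimal mix uses at most two foods. The candidates are each food alone (scaled to the tighter of iron/vitamin C) and each pair with both constraints tight.
orange only: max(2.7/0.4, 439/64) = 6.859 servings → $3.43.
kale only: max(2.7/0.9, 439/93) = 4.72 servings → $4.25.
strawberries only: max(2.7/0.7, 439/89) = 4.933 servings → $2.96.
broccoli only: max(2.7/1.2, 439/111) = 3.955 servings → $4.15.
orange + kale with both targets exact would need a negative amount; discard.
orange + strawberries: intersection lies outside the first quadrant.
orange + broccoli: intersection lies outside the first quadrant.
kale + strawberries: the both-tight solution has a negative serving — not a feasible corner.
kale + broccoli: intersection lies outside the first quadrant.
strawberries + broccoli with both targets exact would need a negative amount; discard.
The minimum over all feasible corners is $2.96.

$2.96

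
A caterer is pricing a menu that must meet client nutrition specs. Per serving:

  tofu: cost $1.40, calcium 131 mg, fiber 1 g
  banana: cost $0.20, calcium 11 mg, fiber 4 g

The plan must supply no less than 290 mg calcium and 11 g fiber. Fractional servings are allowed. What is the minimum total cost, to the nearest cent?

$3.28

Two binding constraints pin down two serving amounts, so the optimal mix uses at most two foods. The candidates are each food alone (scaled to the tighter of calcium/fiber) and each pair with both constraints tight.
tofu only: max(290/131, 11/1) = 11 servings → $15.40.
banana only: max(290/11, 11/4) = 26.36 servings → $5.27.
tofu + banana with both tight: 2.025 servings and 2.244 servings → $3.28.
The minimum over all feasible corners is $3.28.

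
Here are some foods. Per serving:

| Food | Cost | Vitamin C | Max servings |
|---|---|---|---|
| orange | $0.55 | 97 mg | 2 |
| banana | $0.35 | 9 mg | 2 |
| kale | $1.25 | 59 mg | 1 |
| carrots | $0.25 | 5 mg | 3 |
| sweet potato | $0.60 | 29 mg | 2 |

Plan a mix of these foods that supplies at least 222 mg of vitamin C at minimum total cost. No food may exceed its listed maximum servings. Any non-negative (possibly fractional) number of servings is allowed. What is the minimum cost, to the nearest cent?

$1.68

Cost per mg of vitamin C: orange $0.0057, sweet potato $0.0207, kale $0.0212, banana $0.0389, carrots $0.0500.
Take 2 servings of orange: +194.0 mg vitamin C for $1.10 (total $1.10, still need 28.0 mg).
Take 0.9655 servings of sweet potato: +28.0 mg vitamin C for $0.58 (total $1.68, still need 0.0 mg).
Filling from the cheapest source first is optimal under one linear minimum: $1.68.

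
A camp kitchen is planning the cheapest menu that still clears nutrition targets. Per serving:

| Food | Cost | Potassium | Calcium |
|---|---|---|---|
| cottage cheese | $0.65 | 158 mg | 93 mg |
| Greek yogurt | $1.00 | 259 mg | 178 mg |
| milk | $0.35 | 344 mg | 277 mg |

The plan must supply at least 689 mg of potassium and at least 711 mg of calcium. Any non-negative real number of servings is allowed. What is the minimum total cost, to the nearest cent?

$0.90

With two linear requirements the optimum uses one or two foods; enumerate the corners.
cottage cheese only: max(689/158, 711/93) = 7.645 servings → $4.97.
Greek yogurt only: max(689/259, 711/178) = 3.994 servings → $3.99.
milk only: max(689/344, 711/277) = 2.567 servings → $0.90.
cottage cheese + Greek yogurt: the both-tight solution has a negative serving — not a feasible corner.
cottage cheese + milk: the both-tight solution has a negative serving — not a feasible corner.
Greek yogurt + milk with both targets exact would need a negative amount; discard.
So the least-cost plan costs $0.90.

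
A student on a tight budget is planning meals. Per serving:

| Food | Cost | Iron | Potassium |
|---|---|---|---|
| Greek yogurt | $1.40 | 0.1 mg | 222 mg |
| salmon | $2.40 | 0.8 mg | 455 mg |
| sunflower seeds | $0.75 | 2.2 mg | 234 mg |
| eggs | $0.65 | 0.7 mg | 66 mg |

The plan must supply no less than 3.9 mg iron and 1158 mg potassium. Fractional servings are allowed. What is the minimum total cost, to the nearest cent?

Minimising a linear cost over {iron ≥ 3.9, potassium ≥ 1158, servings ≥ 0} — the optimum is at a vertex, using one or two foods.
Greek yogurt only: max(3.9/0.1, 1158/222) = 39 servings → $54.60.
salmon only: max(3.9/0.8, 1158/455) = 4.875 servings → $11.70.
sunflower seeds only: max(3.9/2.2, 1158/234) = 4.949 servings → $3.71.
eggs only: max(3.9/0.7, 1158/66) = 17.55 servings → $11.40.
Greek yogurt + salmon: the both-tight solution has a negative serving — not a feasible corner.
Greek yogurt + sunflower seeds with both tight: 3.516 servings and 1.613 servings → $6.13.
Greek yogurt + eggs with both tight: 3.718 servings and 5.04 servings → $8.48.
salmon + sunflower seeds with both tight: 2.009 servings and 1.042 servings → $5.60.
salmon + eggs with both tight: 2.082 servings and 3.192 servings → $7.07.
sunflower seeds + eggs: intersection lies outside the first quadrant.
So the least-cost plan costs $3.71.

$3.71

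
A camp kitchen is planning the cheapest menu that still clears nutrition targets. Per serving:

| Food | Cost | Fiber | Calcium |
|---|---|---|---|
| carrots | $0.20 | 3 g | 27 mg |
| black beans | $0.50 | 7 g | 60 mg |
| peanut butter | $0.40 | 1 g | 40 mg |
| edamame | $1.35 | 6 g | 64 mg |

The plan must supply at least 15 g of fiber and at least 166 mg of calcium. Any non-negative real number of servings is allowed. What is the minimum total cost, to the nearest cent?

This is a tiny linear program; its minimum lies at a vertex of the feasible set. List the vertices and price them.
carrots only: max(15/3, 166/27) = 6.148 servings → $1.23.
black beans only: max(15/7, 166/60) = 2.767 servings → $1.38.
peanut butter only: max(15/1, 166/40) = 15 servings → $6.00.
edamame only: max(15/6, 166/64) = 2.594 servings → $3.50.
carrots + black beans with both targets exact would need a negative amount; discard.
carrots + peanut butter with both tight: 4.667 servings and 1 serving → $1.33.
carrots + edamame: the both-tight solution has a negative serving — not a feasible corner.
black beans + peanut butter with both tight: 1.973 servings and 1.191 servings → $1.46.
black beans + edamame with both targets exact would need a negative amount; discard.
peanut butter + edamame with both tight: 0.2045 servings and 2.466 servings → $3.41.
Cheapest feasible corner: $1.23.

$1.23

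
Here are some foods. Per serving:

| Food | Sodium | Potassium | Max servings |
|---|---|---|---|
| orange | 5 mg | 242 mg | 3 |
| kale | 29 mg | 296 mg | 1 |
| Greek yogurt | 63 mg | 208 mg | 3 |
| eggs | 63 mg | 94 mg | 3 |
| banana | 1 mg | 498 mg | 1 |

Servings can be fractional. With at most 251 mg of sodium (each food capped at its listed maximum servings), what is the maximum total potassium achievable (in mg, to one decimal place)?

2169.4 mg

Potassium per mg sodium: banana 498, orange 48.4, kale 10.21, Greek yogurt 3.302, eggs 1.492.
Take 1 serving of banana: uses 1 mg sodium, +498.0 mg potassium (running total 498.0 mg).
Take 3 servings of orange: uses 15 mg sodium, +726.0 mg potassium (running total 1224.0 mg).
Take 1 serving of kale: uses 29 mg sodium, +296.0 mg potassium (running total 1520.0 mg).
Take 3 servings of Greek yogurt: uses 189 mg sodium, +624.0 mg potassium (running total 2144.0 mg).
Take 0.2698 servings of eggs: uses 17 mg sodium, +25.4 mg potassium (running total 2169.4 mg).
Greedy by best ratio exhausts the sodium allowance optimally: 2169.4 mg.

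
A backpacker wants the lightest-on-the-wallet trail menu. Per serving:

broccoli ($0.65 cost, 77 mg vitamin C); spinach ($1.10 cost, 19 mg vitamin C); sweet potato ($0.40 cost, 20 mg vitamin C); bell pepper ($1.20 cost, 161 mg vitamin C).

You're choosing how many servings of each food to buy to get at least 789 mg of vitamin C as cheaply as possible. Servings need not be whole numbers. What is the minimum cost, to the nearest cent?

Cost per mg of vitamin C: bell pepper $0.0075, broccoli $0.0084, sweet potato $0.0200, spinach $0.0579.
With no serving limits, use only bell pepper: 789 mg / 161 mg = 4.901 servings × $1.20 = $5.88.

$5.88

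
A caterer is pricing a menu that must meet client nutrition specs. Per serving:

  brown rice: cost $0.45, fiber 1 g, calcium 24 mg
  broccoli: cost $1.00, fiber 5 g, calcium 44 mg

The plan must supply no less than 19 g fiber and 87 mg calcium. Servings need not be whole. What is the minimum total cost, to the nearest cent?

$3.80

This is a tiny linear program; its minimum lies at a vertex of the feasible set. List the vertices and price them.
brown rice only: max(19/1, 87/24) = 19 servings → $8.55.
broccoli only: max(19/5, 87/44) = 3.8 servings → $3.80.
brown rice + broccoli: intersection lies outside the first quadrant.
So the least-cost plan costs $3.80.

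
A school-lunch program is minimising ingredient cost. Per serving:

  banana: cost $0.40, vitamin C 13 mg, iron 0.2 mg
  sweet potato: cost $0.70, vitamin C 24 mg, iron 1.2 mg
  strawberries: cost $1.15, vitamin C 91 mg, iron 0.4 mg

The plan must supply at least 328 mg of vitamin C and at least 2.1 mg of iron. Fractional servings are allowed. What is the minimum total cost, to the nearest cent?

This is a tiny linear program; its minimum lies at a vertex of the feasible set. List the vertices and price them.
banana only: max(328/13, 2.1/0.2) = 25.23 servings → $10.09.
sweet potato only: max(328/24, 2.1/1.2) = 13.67 servings → $9.57.
strawberries only: max(328/91, 2.1/0.4) = 5.25 servings → $6.04.
banana + sweet potato: intersection lies outside the first quadrant.
banana + strawberries with both tight: 4.608 servings and 2.946 servings → $5.23.
sweet potato + strawberries with both tight: 0.6014 servings and 3.446 servings → $4.38.
The minimum over all feasible corners is $4.38.

$4.38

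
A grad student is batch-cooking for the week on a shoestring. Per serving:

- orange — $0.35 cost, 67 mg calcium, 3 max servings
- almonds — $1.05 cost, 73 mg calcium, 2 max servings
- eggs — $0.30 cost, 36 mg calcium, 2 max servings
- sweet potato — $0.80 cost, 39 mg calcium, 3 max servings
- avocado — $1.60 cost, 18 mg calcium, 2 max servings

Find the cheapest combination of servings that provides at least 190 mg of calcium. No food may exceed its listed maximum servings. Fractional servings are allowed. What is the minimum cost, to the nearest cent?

Cost per mg of calcium: orange $0.0052, eggs $0.0083, almonds $0.0144, sweet potato $0.0205, avocado $0.0889.
Take 2.836 servings of orange: +190.0 mg calcium for $0.99 (total $0.99, still need 0.0 mg).
Filling from the cheapest source first is optimal under one linear minimum: $0.99.

$0.99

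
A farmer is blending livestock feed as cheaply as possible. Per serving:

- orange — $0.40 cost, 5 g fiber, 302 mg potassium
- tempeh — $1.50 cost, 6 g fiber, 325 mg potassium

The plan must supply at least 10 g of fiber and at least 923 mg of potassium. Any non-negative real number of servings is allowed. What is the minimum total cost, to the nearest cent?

Compare the cost at each extreme point of the feasible region.
orange only: max(10/5, 923/302) = 3.056 servings → $1.22.
tempeh only: max(10/6, 923/325) = 2.84 servings → $4.26.
orange + tempeh: the both-tight solution has a negative serving — not a feasible corner.
So the least-cost plan costs $1.22.

$1.22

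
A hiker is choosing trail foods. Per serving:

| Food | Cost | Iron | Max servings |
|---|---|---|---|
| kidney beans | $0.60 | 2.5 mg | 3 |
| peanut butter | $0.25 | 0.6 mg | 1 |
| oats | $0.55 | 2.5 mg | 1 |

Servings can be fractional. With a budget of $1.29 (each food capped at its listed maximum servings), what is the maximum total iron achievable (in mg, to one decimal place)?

5.6 mg

Iron per dollar: oats 4.545, kidney beans 4.167, peanut butter 2.4.
Take 1 serving of oats: spends $0.55, +2.5 mg iron (running total 2.5 mg).
Take 1.233 servings of kidney beans: spends $0.74, +3.1 mg iron (running total 5.6 mg).
Filling greedily by iron-per-dollar is optimal for one linear limit, giving 5.6 mg.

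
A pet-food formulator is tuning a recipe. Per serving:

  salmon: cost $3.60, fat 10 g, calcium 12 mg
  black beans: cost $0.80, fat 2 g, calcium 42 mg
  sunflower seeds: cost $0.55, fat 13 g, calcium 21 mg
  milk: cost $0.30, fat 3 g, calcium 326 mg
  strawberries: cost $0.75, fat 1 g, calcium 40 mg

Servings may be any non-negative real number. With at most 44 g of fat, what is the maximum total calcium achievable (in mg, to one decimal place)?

Calcium per g fat: milk 108.7, strawberries 40, black beans 21, sunflower seeds 1.615, salmon 1.2.
With no serving limits, spend the whole fat allowance on milk: 44 g / 3 g × 326 mg = 4781.3 mg.

4781.3 mg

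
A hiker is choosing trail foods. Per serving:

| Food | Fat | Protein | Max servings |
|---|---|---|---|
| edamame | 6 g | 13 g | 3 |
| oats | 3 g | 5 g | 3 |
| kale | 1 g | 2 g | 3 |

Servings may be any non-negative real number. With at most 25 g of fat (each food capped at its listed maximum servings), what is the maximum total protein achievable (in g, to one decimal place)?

Protein per g fat: edamame 2.167, kale 2, oats 1.667.
Take 3 servings of edamame: uses 18 g fat, +39.0 g protein (running total 39.0 g).
Take 3 servings of kale: uses 3 g fat, +6.0 g protein (running total 45.0 g).
Take 1.333 servings of oats: uses 4 g fat, +6.7 g protein (running total 51.7 g).
Greedy by best ratio exhausts the fat allowance optimally: 51.7 g.

51.7 g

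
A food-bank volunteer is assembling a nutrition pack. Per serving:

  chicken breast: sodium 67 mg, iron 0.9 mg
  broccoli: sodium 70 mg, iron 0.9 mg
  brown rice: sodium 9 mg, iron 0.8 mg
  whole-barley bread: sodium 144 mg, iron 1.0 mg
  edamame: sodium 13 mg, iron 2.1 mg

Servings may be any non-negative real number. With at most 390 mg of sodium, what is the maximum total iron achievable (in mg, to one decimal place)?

Iron per mg sodium: edamame 0.1615, brown rice 0.08889, chicken breast 0.01343, broccoli 0.01286, whole-barley bread 0.006944.
With no serving limits, spend the whole sodium allowance on edamame: 390 mg / 13 mg × 2.1 mg = 63.0 mg.

63.0 mg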